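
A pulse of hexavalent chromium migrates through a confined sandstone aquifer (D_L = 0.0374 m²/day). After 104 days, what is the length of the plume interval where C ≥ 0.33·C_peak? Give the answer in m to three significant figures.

8.31 m

The plume is Gaussian with σ = √(2Dt) = √(2 × 0.0374 × 104) = 2.789 m.
C/C_peak = exp(−Δx²/(2σ²)) = 0.33 ⇒ Δx = σ·√(−2 ln 0.33) = 2.789 × 1.489 = 4.153 m.
Width = 2Δx = 8.31 m.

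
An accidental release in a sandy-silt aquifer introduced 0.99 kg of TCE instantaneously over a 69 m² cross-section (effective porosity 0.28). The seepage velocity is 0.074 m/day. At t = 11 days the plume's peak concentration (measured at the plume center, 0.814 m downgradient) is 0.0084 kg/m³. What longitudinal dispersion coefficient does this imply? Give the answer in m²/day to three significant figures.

0.269 m²/day

At the plume center C_max = M/(n_e·A·√(4πDt)), so D = M²/(4πt·(n_e·A·C_max)²).
n_e·A·C_max = 0.28 × 69 × 0.0084 = 0.1623 kg/m.
D = 0.99²/(4π × 11 × 0.1623²) = 0.269 m²/day.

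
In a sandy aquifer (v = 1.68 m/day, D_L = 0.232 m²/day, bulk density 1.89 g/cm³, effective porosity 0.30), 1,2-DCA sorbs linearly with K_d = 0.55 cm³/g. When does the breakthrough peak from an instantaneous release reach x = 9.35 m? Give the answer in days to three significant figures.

24.5 days

Retardation factor R = 1 + ρ_b·K_d/n = 1 + 1.89 × 0.55/0.30 = 4.465.
Sorption retards both mechanisms: v_R = v/R = 0.3763 m/day, D_R = D/R = 0.05196 m²/day.
Peak time from v_R²t² + 2D_R t − x² = 0: t = (√(D_R² + v_R²x²) − D_R)/v_R².
√(D_R² + v_R²x²) = √(0.05196² + 0.3763² × 9.35²) = 3.519; v_R² = 0.1416.
t = (3.519 − 0.05196)/0.1416 = 24.5 days.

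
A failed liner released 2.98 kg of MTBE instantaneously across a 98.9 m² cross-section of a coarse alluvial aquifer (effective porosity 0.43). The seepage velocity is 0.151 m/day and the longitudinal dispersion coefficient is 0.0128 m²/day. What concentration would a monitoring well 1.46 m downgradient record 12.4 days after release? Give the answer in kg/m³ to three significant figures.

0.0380 kg/m³

For an instantaneous plane source, C(x,t) = M/(n_e·A·√(4πDt)) · exp(−(x−vt)²/(4Dt)), with n_e·A the pore (flow) area.
Plume center vt = 0.151 × 12.4 = 1.8724 m, so the well at 1.46 m is 0.4124 m upgradient of the peak.
√(4πDt) = 1.412 m, giving peak height M/(n_e·A·√(4πDt)) = 2.98/(0.43 × 98.9 × 1.412) = 0.04963 kg/m³.
(x−vt)²/(4Dt) = (-0.4124)²/(4 × 0.0128 × 12.4) = 0.2679; exp(−0.2679) = 0.7650.
C = 0.04963 × 0.7650 = 0.0380 kg/m³.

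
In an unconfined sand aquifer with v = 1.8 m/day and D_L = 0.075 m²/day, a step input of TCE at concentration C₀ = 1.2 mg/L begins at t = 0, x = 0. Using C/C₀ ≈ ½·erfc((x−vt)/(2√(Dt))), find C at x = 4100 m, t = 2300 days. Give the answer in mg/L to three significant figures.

For a continuous step input, C/C₀ ≈ ½·erfc((x−vt)/(2√(Dt))).
vt = 1.8 × 2300 = 4140 m and 2√(Dt) = 2√(0.075 × 2300) = 26.27 m.
Argument (x−vt)/(2√(Dt)) = (4100 − 4140)/26.27 = -1.523; ½·erfc(-1.523) = 0.9844.
C = 1.2 × 0.9844 = 1.18 mg/L.

1.18 mg/L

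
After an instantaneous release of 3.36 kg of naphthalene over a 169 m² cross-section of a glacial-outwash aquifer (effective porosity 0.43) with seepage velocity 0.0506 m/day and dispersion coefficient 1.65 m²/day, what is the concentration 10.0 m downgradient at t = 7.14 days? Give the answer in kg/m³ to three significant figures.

0.000529 kg/m³

For an instantaneous plane source, C(x,t) = M/(n_e·A·√(4πDt)) · exp(−(x−vt)²/(4Dt)), with n_e·A the pore (flow) area.
Plume center vt = 0.0506 × 7.14 = 0.361284 m, so the well at 10.0 m is 9.638716 m downgradient of the peak.
√(4πDt) = 12.17 m, giving peak height M/(n_e·A·√(4πDt)) = 3.36/(0.43 × 169 × 12.17) = 0.003799 kg/m³.
(x−vt)²/(4Dt) = (9.638716)²/(4 × 1.65 × 7.14) = 1.971; exp(−1.971) = 0.1393.
C = 0.003799 × 0.1393 = 0.000529 kg/m³.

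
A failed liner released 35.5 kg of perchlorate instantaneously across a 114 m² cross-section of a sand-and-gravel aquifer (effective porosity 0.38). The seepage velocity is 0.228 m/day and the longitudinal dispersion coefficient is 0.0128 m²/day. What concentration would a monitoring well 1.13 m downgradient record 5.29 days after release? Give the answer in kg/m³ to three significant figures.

For an instantaneous plane source, C(x,t) = M/(n_e·A·√(4πDt)) · exp(−(x−vt)²/(4Dt)), with n_e·A the pore (flow) area.
Plume center vt = 0.228 × 5.29 = 1.20612 m, so the well at 1.13 m is 0.07612 m upgradient of the peak.
√(4πDt) = 0.9224 m, giving peak height M/(n_e·A·√(4πDt)) = 35.5/(0.38 × 114 × 0.9224) = 0.8884 kg/m³.
(x−vt)²/(4Dt) = (-0.07612)²/(4 × 0.0128 × 5.29) = 0.02139; exp(−0.02139) = 0.9788.
C = 0.8884 × 0.9788 = 0.870 kg/m³.

0.870 kg/m³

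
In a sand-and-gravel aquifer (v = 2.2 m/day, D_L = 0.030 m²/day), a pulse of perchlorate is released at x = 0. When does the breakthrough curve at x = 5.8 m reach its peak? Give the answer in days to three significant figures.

2.63 days

For the 1D instantaneous-source solution, setting ∂C/∂t = 0 at fixed x gives v²t² + 2Dt − x² = 0, so t = (√(D² + v²x²) − D)/v².
√(D² + v²x²) = √(0.030² + 2.2² × 5.8²) = 12.76; v² = 4.84.
t = (12.76 − 0.030)/4.84 = 2.63 days (vs. the pure-advection estimate x/v = 2.64 d).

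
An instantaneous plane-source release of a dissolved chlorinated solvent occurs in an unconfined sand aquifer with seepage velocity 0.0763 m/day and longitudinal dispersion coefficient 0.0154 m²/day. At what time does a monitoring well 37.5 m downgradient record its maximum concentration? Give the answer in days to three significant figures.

For the 1D instantaneous-source solution, setting ∂C/∂t = 0 at fixed x gives v²t² + 2Dt − x² = 0, so t = (√(D² + v²x²) − D)/v².
√(D² + v²x²) = √(0.0154² + 0.0763² × 37.5²) = 2.861; v² = 0.00582169.
t = (2.861 − 0.0154)/0.00582169 = 489 days (vs. the pure-advection estimate x/v = 491 d).

489 days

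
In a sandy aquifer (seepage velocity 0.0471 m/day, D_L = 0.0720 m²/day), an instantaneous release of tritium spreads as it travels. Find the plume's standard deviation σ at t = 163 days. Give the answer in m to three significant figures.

Dispersive spreading gives a Gaussian with σ² = 2Dt; advection only shifts the center.
σ = √(2 × 0.0720 × 163) = 4.84 m.

4.84 m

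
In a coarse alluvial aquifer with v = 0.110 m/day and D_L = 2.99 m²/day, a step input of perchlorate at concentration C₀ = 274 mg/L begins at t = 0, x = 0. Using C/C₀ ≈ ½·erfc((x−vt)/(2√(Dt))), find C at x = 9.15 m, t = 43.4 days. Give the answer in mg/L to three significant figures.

108 mg/L

For a continuous step input, C/C₀ ≈ ½·erfc((x−vt)/(2√(Dt))).
vt = 0.110 × 43.4 = 4.774 m and 2√(Dt) = 2√(2.99 × 43.4) = 22.78 m.
Argument (x−vt)/(2√(Dt)) = (9.15 − 4.774)/22.78 = 0.1921; ½·erfc(0.1921) = 0.3929.
C = 274 × 0.3929 = 108 mg/L.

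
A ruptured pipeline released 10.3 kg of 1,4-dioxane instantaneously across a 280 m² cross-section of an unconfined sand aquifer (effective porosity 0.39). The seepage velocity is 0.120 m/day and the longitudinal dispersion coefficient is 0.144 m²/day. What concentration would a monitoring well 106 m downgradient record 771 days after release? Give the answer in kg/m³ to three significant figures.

For an instantaneous plane source, C(x,t) = M/(n_e·A·√(4πDt)) · exp(−(x−vt)²/(4Dt)), with n_e·A the pore (flow) area.
Plume center vt = 0.120 × 771 = 92.52 m, so the well at 106 m is 13.48 m downgradient of the peak.
√(4πDt) = 37.35 m, giving peak height M/(n_e·A·√(4πDt)) = 10.3/(0.39 × 280 × 37.35) = 0.002525 kg/m³.
(x−vt)²/(4Dt) = (13.48)²/(4 × 0.144 × 771) = 0.4092; exp(−0.4092) = 0.6642.
C = 0.002525 × 0.6642 = 0.00168 kg/m³.

0.00168 kg/m³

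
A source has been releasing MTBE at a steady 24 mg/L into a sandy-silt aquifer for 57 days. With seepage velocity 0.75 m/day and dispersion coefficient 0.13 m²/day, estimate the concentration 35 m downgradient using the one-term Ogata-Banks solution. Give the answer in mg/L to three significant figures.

23.5 mg/L

For a continuous step input, C/C₀ ≈ ½·erfc((x−vt)/(2√(Dt))).
vt = 0.75 × 57 = 42.75 m and 2√(Dt) = 2√(0.13 × 57) = 5.444 m.
Argument (x−vt)/(2√(Dt)) = (35 − 42.75)/5.444 = -1.424; ½·erfc(-1.424) = 0.9780.
C = 24 × 0.9780 = 23.5 mg/L.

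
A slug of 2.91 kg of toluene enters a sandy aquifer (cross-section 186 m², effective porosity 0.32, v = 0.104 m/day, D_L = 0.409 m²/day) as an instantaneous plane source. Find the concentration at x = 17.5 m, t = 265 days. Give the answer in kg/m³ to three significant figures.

0.00105 kg/m³

For an instantaneous plane source, C(x,t) = M/(n_e·A·√(4πDt)) · exp(−(x−vt)²/(4Dt)), with n_e·A the pore (flow) area.
Plume center vt = 0.104 × 265 = 27.56 m, so the well at 17.5 m is 10.06 m upgradient of the peak.
√(4πDt) = 36.91 m, giving peak height M/(n_e·A·√(4πDt)) = 2.91/(0.32 × 186 × 36.91) = 0.001325 kg/m³.
(x−vt)²/(4Dt) = (-10.06)²/(4 × 0.409 × 265) = 0.2334; exp(−0.2334) = 0.7918.
C = 0.001325 × 0.7918 = 0.00105 kg/m³.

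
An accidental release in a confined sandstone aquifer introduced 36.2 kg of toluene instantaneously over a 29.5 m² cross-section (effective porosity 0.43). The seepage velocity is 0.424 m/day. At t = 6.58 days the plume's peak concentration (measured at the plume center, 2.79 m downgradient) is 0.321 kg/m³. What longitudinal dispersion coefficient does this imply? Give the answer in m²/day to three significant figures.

0.956 m²/day

At the plume center C_max = M/(n_e·A·√(4πDt)), so D = M²/(4πt·(n_e·A·C_max)²).
n_e·A·C_max = 0.43 × 29.5 × 0.321 = 4.072 kg/m.
D = 36.2²/(4π × 6.58 × 4.072²) = 0.956 m²/day.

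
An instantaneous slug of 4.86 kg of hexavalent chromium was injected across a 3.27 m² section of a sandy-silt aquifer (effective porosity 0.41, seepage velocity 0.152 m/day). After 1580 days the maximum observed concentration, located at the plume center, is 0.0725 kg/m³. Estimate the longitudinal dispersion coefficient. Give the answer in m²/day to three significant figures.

At the plume center C_max = M/(n_e·A·√(4πDt)), so D = M²/(4πt·(n_e·A·C_max)²).
n_e·A·C_max = 0.41 × 3.27 × 0.0725 = 0.09720 kg/m.
D = 4.86²/(4π × 1580 × 0.09720²) = 0.126 m²/day.

0.126 m²/day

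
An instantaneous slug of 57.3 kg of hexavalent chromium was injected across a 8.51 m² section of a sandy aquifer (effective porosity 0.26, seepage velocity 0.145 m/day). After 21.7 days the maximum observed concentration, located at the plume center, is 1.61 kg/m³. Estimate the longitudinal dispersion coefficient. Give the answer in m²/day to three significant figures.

At the plume center C_max = M/(n_e·A·√(4πDt)), so D = M²/(4πt·(n_e·A·C_max)²).
n_e·A·C_max = 0.26 × 8.51 × 1.61 = 3.562 kg/m.
D = 57.3²/(4π × 21.7 × 3.562²) = 0.949 m²/day.

0.949 m²/day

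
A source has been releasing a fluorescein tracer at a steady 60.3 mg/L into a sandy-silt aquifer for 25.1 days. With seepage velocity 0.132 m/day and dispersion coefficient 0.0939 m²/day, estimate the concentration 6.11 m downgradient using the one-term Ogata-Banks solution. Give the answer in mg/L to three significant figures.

5.96 mg/L

For a continuous step input, C/C₀ ≈ ½·erfc((x−vt)/(2√(Dt))).
vt = 0.132 × 25.1 = 3.3132 m and 2√(Dt) = 2√(0.0939 × 25.1) = 3.070 m.
Argument (x−vt)/(2√(Dt)) = (6.11 − 3.3132)/3.070 = 0.9110; ½·erfc(0.9110) = 0.09881.
C = 60.3 × 0.09881 = 5.96 mg/L.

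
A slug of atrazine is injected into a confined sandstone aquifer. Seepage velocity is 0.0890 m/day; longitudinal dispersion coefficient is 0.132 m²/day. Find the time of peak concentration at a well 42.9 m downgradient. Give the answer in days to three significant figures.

For the 1D instantaneous-source solution, setting ∂C/∂t = 0 at fixed x gives v²t² + 2Dt − x² = 0, so t = (√(D² + v²x²) − D)/v².
√(D² + v²x²) = √(0.132² + 0.0890² × 42.9²) = 3.820; v² = 0.007921.
t = (3.820 − 0.132)/0.007921 = 466 days (vs. the pure-advection estimate x/v = 482 d).

466 days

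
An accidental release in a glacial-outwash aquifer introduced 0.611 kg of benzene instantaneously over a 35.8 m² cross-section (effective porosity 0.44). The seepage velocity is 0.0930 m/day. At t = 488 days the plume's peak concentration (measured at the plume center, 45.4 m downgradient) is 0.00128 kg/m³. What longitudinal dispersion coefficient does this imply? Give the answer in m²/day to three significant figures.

At the plume center C_max = M/(n_e·A·√(4πDt)), so D = M²/(4πt·(n_e·A·C_max)²).
n_e·A·C_max = 0.44 × 35.8 × 0.00128 = 0.02016 kg/m.
D = 0.611²/(4π × 488 × 0.02016²) = 0.150 m²/day.

0.150 m²/day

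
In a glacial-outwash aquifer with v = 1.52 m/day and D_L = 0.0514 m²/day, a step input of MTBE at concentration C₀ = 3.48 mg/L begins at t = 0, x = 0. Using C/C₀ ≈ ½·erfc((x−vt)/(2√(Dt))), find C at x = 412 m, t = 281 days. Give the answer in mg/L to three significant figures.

For a continuous step input, C/C₀ ≈ ½·erfc((x−vt)/(2√(Dt))).
vt = 1.52 × 281 = 427.12 m and 2√(Dt) = 2√(0.0514 × 281) = 7.601 m.
Argument (x−vt)/(2√(Dt)) = (412 − 427.12)/7.601 = -1.989; ½·erfc(-1.989) = 0.9975.
C = 3.48 × 0.9975 = 3.47 mg/L.

3.47 mg/L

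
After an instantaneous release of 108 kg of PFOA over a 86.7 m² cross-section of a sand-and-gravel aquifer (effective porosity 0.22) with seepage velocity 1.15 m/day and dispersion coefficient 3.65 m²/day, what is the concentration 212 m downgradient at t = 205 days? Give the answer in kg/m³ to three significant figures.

For an instantaneous plane source, C(x,t) = M/(n_e·A·√(4πDt)) · exp(−(x−vt)²/(4Dt)), with n_e·A the pore (flow) area.
Plume center vt = 1.15 × 205 = 235.75 m, so the well at 212 m is 23.75 m upgradient of the peak.
√(4πDt) = 96.97 m, giving peak height M/(n_e·A·√(4πDt)) = 108/(0.22 × 86.7 × 96.97) = 0.05839 kg/m³.
(x−vt)²/(4Dt) = (-23.75)²/(4 × 3.65 × 205) = 0.1885; exp(−0.1885) = 0.8282.
C = 0.05839 × 0.8282 = 0.0484 kg/m³.

0.0484 kg/m³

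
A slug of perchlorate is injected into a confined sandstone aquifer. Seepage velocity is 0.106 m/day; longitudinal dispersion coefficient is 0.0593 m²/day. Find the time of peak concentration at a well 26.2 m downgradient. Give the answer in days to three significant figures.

242 days

For the 1D instantaneous-source solution, setting ∂C/∂t = 0 at fixed x gives v²t² + 2Dt − x² = 0, so t = (√(D² + v²x²) − D)/v².
√(D² + v²x²) = √(0.0593² + 0.106² × 26.2²) = 2.778; v² = 0.011236.
t = (2.778 − 0.0593)/0.011236 = 242 days (vs. the pure-advection estimate x/v = 247 d).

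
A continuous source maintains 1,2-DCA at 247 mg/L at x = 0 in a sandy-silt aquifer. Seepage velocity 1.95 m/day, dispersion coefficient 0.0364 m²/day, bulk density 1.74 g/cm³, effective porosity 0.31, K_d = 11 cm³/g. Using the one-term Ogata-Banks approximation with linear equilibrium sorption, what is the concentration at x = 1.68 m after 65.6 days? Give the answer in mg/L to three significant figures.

223 mg/L

Retardation factor R = 1 + ρ_b·K_d/n = 1 + 1.74 × 11/0.31 = 62.74.
Sorption retards both mechanisms: v_R = v/R = 0.03108 m/day, D_R = D/R = 0.0005802 m²/day.
v_R·t = 0.03108 × 65.6 = 2.038848 m; 2√(D_R t) = 0.3902 m; argument = (1.68 − 2.038848)/0.3902 = -0.9197.
C = C₀ × ½·erfc(-0.9197) = 247 × 0.9033 = 223 mg/L.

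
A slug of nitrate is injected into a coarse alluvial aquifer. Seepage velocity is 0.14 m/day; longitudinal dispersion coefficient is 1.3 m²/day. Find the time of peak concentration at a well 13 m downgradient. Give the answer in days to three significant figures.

For the 1D instantaneous-source solution, setting ∂C/∂t = 0 at fixed x gives v²t² + 2Dt − x² = 0, so t = (√(D² + v²x²) − D)/v².
√(D² + v²x²) = √(1.3² + 0.14² × 13²) = 2.237; v² = 0.0196.
t = (2.237 − 1.3)/0.0196 = 47.8 days (vs. the pure-advection estimate x/v = 92.9 d).

47.8 days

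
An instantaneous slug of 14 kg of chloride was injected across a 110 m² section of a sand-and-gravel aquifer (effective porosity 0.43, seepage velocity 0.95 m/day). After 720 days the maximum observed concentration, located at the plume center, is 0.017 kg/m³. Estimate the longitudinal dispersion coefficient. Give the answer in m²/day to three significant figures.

0.0335 m²/day

At the plume center C_max = M/(n_e·A·√(4πDt)), so D = M²/(4πt·(n_e·A·C_max)²).
n_e·A·C_max = 0.43 × 110 × 0.017 = 0.8041 kg/m.
D = 14²/(4π × 720 × 0.8041²) = 0.0335 m²/day.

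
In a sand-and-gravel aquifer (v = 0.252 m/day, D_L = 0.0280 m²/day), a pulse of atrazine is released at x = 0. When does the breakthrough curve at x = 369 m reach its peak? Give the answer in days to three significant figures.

For the 1D instantaneous-source solution, setting ∂C/∂t = 0 at fixed x gives v²t² + 2Dt − x² = 0, so t = (√(D² + v²x²) − D)/v².
√(D² + v²x²) = √(0.0280² + 0.252² × 369²) = 92.99; v² = 0.063504.
t = (92.99 − 0.0280)/0.063504 = 1460 days (vs. the pure-advection estimate x/v = 1460 d).

1460 days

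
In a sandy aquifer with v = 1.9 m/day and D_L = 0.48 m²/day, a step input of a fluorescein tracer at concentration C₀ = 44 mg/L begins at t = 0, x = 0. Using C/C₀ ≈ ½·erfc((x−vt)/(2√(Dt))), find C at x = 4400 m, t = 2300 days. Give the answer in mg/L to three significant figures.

For a continuous step input, C/C₀ ≈ ½·erfc((x−vt)/(2√(Dt))).
vt = 1.9 × 2300 = 4370 m and 2√(Dt) = 2√(0.48 × 2300) = 66.45 m.
Argument (x−vt)/(2√(Dt)) = (4400 − 4370)/66.45 = 0.4515; ½·erfc(0.4515) = 0.2616.
C = 44 × 0.2616 = 11.5 mg/L.

11.5 mg/L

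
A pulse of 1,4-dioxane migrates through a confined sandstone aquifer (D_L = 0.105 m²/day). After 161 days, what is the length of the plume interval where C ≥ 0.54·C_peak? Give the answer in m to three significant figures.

The plume is Gaussian with σ = √(2Dt) = √(2 × 0.105 × 161) = 5.815 m.
C/C_peak = exp(−Δx²/(2σ²)) = 0.54 ⇒ Δx = σ·√(−2 ln 0.54) = 5.815 × 1.110 = 6.455 m.
Width = 2Δx = 12.9 m.

12.9 m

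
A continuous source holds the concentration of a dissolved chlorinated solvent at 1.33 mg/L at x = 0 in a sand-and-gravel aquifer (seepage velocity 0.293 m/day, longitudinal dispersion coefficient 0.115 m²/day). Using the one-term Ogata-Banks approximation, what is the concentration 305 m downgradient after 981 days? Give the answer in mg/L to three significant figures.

For a continuous step input, C/C₀ ≈ ½·erfc((x−vt)/(2√(Dt))).
vt = 0.293 × 981 = 287.433 m and 2√(Dt) = 2√(0.115 × 981) = 21.24 m.
Argument (x−vt)/(2√(Dt)) = (305 − 287.433)/21.24 = 0.8271; ½·erfc(0.8271) = 0.1211.
C = 1.33 × 0.1211 = 0.161 mg/L.

0.161 mg/L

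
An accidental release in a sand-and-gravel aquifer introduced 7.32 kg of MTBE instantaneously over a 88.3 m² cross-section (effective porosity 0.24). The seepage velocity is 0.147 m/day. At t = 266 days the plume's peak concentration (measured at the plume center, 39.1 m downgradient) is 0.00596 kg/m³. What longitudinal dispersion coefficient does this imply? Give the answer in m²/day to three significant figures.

At the plume center C_max = M/(n_e·A·√(4πDt)), so D = M²/(4πt·(n_e·A·C_max)²).
n_e·A·C_max = 0.24 × 88.3 × 0.00596 = 0.1263 kg/m.
D = 7.32²/(4π × 266 × 0.1263²) = 1.00 m²/day.

1.00 m²/day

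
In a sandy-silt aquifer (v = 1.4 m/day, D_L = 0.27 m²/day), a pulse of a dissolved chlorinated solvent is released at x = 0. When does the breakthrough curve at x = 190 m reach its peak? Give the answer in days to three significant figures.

136 days

For the 1D instantaneous-source solution, setting ∂C/∂t = 0 at fixed x gives v²t² + 2Dt − x² = 0, so t = (√(D² + v²x²) − D)/v².
√(D² + v²x²) = √(0.27² + 1.4² × 190²) = 266.0; v² = 1.96.
t = (266.0 − 0.27)/1.96 = 136 days (vs. the pure-advection estimate x/v = 136 d).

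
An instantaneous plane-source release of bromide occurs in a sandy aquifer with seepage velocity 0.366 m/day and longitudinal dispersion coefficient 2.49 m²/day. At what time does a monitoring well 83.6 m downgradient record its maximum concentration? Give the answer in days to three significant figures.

211 days

For the 1D instantaneous-source solution, setting ∂C/∂t = 0 at fixed x gives v²t² + 2Dt − x² = 0, so t = (√(D² + v²x²) − D)/v².
√(D² + v²x²) = √(2.49² + 0.366² × 83.6²) = 30.70; v² = 0.133956.
t = (30.70 − 2.49)/0.133956 = 211 days (vs. the pure-advection estimate x/v = 228 d).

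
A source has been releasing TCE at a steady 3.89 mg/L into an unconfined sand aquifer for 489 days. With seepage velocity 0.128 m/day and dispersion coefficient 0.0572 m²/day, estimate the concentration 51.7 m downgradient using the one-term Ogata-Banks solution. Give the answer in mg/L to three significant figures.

3.61 mg/L

For a continuous step input, C/C₀ ≈ ½·erfc((x−vt)/(2√(Dt))).
vt = 0.128 × 489 = 62.592 m and 2√(Dt) = 2√(0.0572 × 489) = 10.58 m.
Argument (x−vt)/(2√(Dt)) = (51.7 − 62.592)/10.58 = -1.029; ½·erfc(-1.029) = 0.9272.
C = 3.89 × 0.9272 = 3.61 mg/L.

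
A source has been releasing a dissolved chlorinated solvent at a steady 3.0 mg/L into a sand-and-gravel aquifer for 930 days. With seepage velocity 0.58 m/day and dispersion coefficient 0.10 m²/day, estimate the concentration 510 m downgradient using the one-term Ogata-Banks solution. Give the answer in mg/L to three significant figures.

For a continuous step input, C/C₀ ≈ ½·erfc((x−vt)/(2√(Dt))).
vt = 0.58 × 930 = 539.4 m and 2√(Dt) = 2√(0.10 × 930) = 19.29 m.
Argument (x−vt)/(2√(Dt)) = (510 − 539.4)/19.29 = -1.524; ½·erfc(-1.524) = 0.9844.
C = 3.0 × 0.9844 = 2.95 mg/L.

2.95 mg/L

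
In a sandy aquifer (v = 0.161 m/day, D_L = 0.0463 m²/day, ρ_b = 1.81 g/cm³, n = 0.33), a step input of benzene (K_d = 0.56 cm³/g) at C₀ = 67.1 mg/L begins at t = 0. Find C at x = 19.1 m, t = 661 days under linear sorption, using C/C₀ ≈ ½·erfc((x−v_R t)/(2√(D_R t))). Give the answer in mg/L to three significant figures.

64.8 mg/L

Retardation factor R = 1 + ρ_b·K_d/n = 1 + 1.81 × 0.56/0.33 = 4.072.
Sorption retards both mechanisms: v_R = v/R = 0.03954 m/day, D_R = D/R = 0.01137 m²/day.
v_R·t = 0.03954 × 661 = 26.13594 m; 2√(D_R t) = 5.483 m; argument = (19.1 − 26.13594)/5.483 = -1.283.
C = C₀ × ½·erfc(-1.283) = 67.1 × 0.9652 = 64.8 mg/L.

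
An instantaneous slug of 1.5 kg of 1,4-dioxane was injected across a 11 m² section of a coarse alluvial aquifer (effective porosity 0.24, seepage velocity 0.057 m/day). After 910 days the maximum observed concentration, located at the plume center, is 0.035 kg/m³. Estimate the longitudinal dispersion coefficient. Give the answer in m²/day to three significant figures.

At the plume center C_max = M/(n_e·A·√(4πDt)), so D = M²/(4πt·(n_e·A·C_max)²).
n_e·A·C_max = 0.24 × 11 × 0.035 = 0.09240 kg/m.
D = 1.5²/(4π × 910 × 0.09240²) = 0.0230 m²/day.

0.0230 m²/day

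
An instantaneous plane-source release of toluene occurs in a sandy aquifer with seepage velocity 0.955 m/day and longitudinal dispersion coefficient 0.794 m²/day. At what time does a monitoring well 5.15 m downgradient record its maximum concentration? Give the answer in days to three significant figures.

For the 1D instantaneous-source solution, setting ∂C/∂t = 0 at fixed x gives v²t² + 2Dt − x² = 0, so t = (√(D² + v²x²) − D)/v².
√(D² + v²x²) = √(0.794² + 0.955² × 5.15²) = 4.982; v² = 0.912025.
t = (4.982 − 0.794)/0.912025 = 4.59 days (vs. the pure-advection estimate x/v = 5.39 d).

4.59 days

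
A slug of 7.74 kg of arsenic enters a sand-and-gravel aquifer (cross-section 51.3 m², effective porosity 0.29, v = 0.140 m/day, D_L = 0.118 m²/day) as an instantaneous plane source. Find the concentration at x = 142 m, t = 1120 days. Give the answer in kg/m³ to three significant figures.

0.00844 kg/m³

For an instantaneous plane source, C(x,t) = M/(n_e·A·√(4πDt)) · exp(−(x−vt)²/(4Dt)), with n_e·A the pore (flow) area.
Plume center vt = 0.140 × 1120 = 156.8 m, so the well at 142 m is 14.8 m upgradient of the peak.
√(4πDt) = 40.75 m, giving peak height M/(n_e·A·√(4πDt)) = 7.74/(0.29 × 51.3 × 40.75) = 0.01277 kg/m³.
(x−vt)²/(4Dt) = (-14.8)²/(4 × 0.118 × 1120) = 0.4143; exp(−0.4143) = 0.6608.
C = 0.01277 × 0.6608 = 0.00844 kg/m³.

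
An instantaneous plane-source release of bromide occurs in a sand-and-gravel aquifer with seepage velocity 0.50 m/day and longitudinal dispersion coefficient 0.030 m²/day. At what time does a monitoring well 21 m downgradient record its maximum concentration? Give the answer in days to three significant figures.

41.9 days

For the 1D instantaneous-source solution, setting ∂C/∂t = 0 at fixed x gives v²t² + 2Dt − x² = 0, so t = (√(D² + v²x²) − D)/v².
√(D² + v²x²) = √(0.030² + 0.50² × 21²) = 10.50; v² = 0.25.
t = (10.50 − 0.030)/0.25 = 41.9 days (vs. the pure-advection estimate x/v = 42.0 d).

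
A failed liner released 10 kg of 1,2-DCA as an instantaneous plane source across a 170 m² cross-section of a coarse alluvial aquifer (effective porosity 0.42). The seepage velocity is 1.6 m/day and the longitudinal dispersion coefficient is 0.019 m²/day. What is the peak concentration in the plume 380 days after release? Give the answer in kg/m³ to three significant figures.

0.0147 kg/m³

The peak of an instantaneous 1D plume sits at x = vt; there the Gaussian factor is 1 and C_max = M/(n_e·A·√(4πDt)), where n_e·A is the pore area the mass is dissolved in.
√(4πDt) = √(4π × 0.019 × 380) = 9.525 m, so C_max = 10/(0.42 × 170 × 9.525) = 0.0147 kg/m³.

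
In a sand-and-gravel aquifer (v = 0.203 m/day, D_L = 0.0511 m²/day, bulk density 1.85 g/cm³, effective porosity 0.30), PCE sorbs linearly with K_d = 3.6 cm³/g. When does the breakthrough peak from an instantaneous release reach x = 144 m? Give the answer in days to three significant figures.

16400 days

Retardation factor R = 1 + ρ_b·K_d/n = 1 + 1.85 × 3.6/0.30 = 23.20.
Sorption retards both mechanisms: v_R = v/R = 0.008750 m/day, D_R = D/R = 0.002203 m²/day.
Peak time from v_R²t² + 2D_R t − x² = 0: t = (√(D_R² + v_R²x²) − D_R)/v_R².
√(D_R² + v_R²x²) = √(0.002203² + 0.008750² × 144²) = 1.260; v_R² = 7.656e-05.
t = (1.260 − 0.002203)/7.656e-05 = 16400 days.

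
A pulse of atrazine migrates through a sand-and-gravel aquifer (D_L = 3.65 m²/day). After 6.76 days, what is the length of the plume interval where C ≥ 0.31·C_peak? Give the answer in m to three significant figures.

The plume is Gaussian with σ = √(2Dt) = √(2 × 3.65 × 6.76) = 7.025 m.
C/C_peak = exp(−Δx²/(2σ²)) = 0.31 ⇒ Δx = σ·√(−2 ln 0.31) = 7.025 × 1.530 = 10.75 m.
Width = 2Δx = 21.5 m.

21.5 m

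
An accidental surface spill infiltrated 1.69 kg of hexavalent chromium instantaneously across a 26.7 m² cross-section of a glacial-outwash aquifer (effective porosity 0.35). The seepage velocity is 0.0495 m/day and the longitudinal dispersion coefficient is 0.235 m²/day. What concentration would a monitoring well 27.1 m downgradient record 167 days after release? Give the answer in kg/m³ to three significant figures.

For an instantaneous plane source, C(x,t) = M/(n_e·A·√(4πDt)) · exp(−(x−vt)²/(4Dt)), with n_e·A the pore (flow) area.
Plume center vt = 0.0495 × 167 = 8.2665 m, so the well at 27.1 m is 18.8335 m downgradient of the peak.
√(4πDt) = 22.21 m, giving peak height M/(n_e·A·√(4πDt)) = 1.69/(0.35 × 26.7 × 22.21) = 0.008143 kg/m³.
(x−vt)²/(4Dt) = (18.8335)²/(4 × 0.235 × 167) = 2.260; exp(−2.260) = 0.1044.
C = 0.008143 × 0.1044 = 0.000850 kg/m³.

0.000850 kg/m³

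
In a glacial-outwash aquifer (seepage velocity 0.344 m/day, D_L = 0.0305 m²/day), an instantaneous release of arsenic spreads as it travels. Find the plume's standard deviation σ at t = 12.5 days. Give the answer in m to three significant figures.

Dispersive spreading gives a Gaussian with σ² = 2Dt; advection only shifts the center.
σ = √(2 × 0.0305 × 12.5) = 0.873 m.

0.873 m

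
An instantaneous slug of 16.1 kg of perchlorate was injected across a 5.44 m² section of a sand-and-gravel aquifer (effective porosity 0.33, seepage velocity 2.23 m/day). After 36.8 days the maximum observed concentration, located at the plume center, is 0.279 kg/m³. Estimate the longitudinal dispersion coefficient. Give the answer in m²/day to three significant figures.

At the plume center C_max = M/(n_e·A·√(4πDt)), so D = M²/(4πt·(n_e·A·C_max)²).
n_e·A·C_max = 0.33 × 5.44 × 0.279 = 0.5009 kg/m.
D = 16.1²/(4π × 36.8 × 0.5009²) = 2.23 m²/day.

2.23 m²/day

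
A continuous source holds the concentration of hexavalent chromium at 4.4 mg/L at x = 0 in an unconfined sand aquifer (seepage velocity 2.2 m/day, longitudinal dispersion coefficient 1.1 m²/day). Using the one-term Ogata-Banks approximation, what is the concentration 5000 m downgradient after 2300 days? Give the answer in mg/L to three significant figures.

3.52 mg/L

For a continuous step input, C/C₀ ≈ ½·erfc((x−vt)/(2√(Dt))).
vt = 2.2 × 2300 = 5060 m and 2√(Dt) = 2√(1.1 × 2300) = 100.6 m.
Argument (x−vt)/(2√(Dt)) = (5000 − 5060)/100.6 = -0.5964; ½·erfc(-0.5964) = 0.8005.
C = 4.4 × 0.8005 = 3.52 mg/L.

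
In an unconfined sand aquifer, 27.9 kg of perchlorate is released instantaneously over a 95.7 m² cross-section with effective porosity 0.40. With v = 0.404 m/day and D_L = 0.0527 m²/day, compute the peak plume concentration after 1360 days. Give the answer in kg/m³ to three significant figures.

The peak of an instantaneous 1D plume sits at x = vt; there the Gaussian factor is 1 and C_max = M/(n_e·A·√(4πDt)), where n_e·A is the pore area the mass is dissolved in.
√(4πDt) = √(4π × 0.0527 × 1360) = 30.01 m, so C_max = 27.9/(0.40 × 95.7 × 30.01) = 0.0243 kg/m³.

0.0243 kg/m³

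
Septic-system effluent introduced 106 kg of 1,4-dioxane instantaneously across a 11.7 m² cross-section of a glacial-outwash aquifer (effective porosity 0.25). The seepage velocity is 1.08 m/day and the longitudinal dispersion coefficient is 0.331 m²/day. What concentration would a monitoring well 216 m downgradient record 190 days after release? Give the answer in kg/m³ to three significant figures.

0.811 kg/m³

For an instantaneous plane source, C(x,t) = M/(n_e·A·√(4πDt)) · exp(−(x−vt)²/(4Dt)), with n_e·A the pore (flow) area.
Plume center vt = 1.08 × 190 = 205.2 m, so the well at 216 m is 10.8 m downgradient of the peak.
√(4πDt) = 28.11 m, giving peak height M/(n_e·A·√(4πDt)) = 106/(0.25 × 11.7 × 28.11) = 1.289 kg/m³.
(x−vt)²/(4Dt) = (10.8)²/(4 × 0.331 × 190) = 0.4637; exp(−0.4637) = 0.6290.
C = 1.289 × 0.6290 = 0.811 kg/m³.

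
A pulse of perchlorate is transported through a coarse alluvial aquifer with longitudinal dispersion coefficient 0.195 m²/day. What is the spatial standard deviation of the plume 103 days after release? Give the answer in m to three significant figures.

6.34 m

Dispersive spreading gives a Gaussian with σ² = 2Dt; advection only shifts the center.
σ = √(2 × 0.195 × 103) = 6.34 m.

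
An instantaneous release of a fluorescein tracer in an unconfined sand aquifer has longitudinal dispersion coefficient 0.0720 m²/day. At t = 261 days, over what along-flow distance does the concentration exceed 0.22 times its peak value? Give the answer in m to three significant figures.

The plume is Gaussian with σ = √(2Dt) = √(2 × 0.0720 × 261) = 6.131 m.
C/C_peak = exp(−Δx²/(2σ²)) = 0.22 ⇒ Δx = σ·√(−2 ln 0.22) = 6.131 × 1.740 = 10.67 m.
Width = 2Δx = 21.3 m.

21.3 m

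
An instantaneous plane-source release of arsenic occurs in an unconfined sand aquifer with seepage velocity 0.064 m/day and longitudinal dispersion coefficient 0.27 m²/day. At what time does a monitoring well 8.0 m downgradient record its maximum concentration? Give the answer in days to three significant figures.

For the 1D instantaneous-source solution, setting ∂C/∂t = 0 at fixed x gives v²t² + 2Dt − x² = 0, so t = (√(D² + v²x²) − D)/v².
√(D² + v²x²) = √(0.27² + 0.064² × 8.0²) = 0.5788; v² = 0.004096.
t = (0.5788 − 0.27)/0.004096 = 75.4 days (vs. the pure-advection estimate x/v = 125 d).

75.4 days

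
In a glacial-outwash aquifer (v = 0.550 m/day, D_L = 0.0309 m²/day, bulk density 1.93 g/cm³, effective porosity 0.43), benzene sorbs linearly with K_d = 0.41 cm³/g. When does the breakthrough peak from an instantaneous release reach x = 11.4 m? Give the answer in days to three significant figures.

58.6 days

Retardation factor R = 1 + ρ_b·K_d/n = 1 + 1.93 × 0.41/0.43 = 2.840.
Sorption retards both mechanisms: v_R = v/R = 0.1937 m/day, D_R = D/R = 0.01088 m²/day.
Peak time from v_R²t² + 2D_R t − x² = 0: t = (√(D_R² + v_R²x²) − D_R)/v_R².
√(D_R² + v_R²x²) = √(0.01088² + 0.1937² × 11.4²) = 2.208; v_R² = 0.03752.
t = (2.208 − 0.01088)/0.03752 = 58.6 days.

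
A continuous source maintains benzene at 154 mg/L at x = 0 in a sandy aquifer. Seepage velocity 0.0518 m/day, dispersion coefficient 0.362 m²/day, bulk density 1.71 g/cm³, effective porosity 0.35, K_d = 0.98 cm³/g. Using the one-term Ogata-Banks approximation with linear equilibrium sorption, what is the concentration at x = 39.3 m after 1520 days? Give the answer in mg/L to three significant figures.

4.80 mg/L

Retardation factor R = 1 + ρ_b·K_d/n = 1 + 1.71 × 0.98/0.35 = 5.788.
Sorption retards both mechanisms: v_R = v/R = 0.008950 m/day, D_R = D/R = 0.06254 m²/day.
v_R·t = 0.008950 × 1520 = 13.604 m; 2√(D_R t) = 19.50 m; argument = (39.3 − 13.604)/19.50 = 1.318.
C = C₀ × ½·erfc(1.318) = 154 × 0.03117 = 4.80 mg/L.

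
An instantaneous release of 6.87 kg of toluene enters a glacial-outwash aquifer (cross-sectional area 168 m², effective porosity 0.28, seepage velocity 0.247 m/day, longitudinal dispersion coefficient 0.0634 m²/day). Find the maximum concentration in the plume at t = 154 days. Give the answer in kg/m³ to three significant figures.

0.0132 kg/m³

The peak of an instantaneous 1D plume sits at x = vt; there the Gaussian factor is 1 and C_max = M/(n_e·A·√(4πDt)), where n_e·A is the pore area the mass is dissolved in.
√(4πDt) = √(4π × 0.0634 × 154) = 11.08 m, so C_max = 6.87/(0.28 × 168 × 11.08) = 0.0132 kg/m³.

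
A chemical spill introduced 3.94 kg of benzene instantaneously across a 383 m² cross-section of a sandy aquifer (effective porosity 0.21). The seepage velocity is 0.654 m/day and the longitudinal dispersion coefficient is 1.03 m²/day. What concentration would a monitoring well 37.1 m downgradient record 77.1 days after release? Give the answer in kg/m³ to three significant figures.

0.000887 kg/m³

For an instantaneous plane source, C(x,t) = M/(n_e·A·√(4πDt)) · exp(−(x−vt)²/(4Dt)), with n_e·A the pore (flow) area.
Plume center vt = 0.654 × 77.1 = 50.4234 m, so the well at 37.1 m is 13.3234 m upgradient of the peak.
√(4πDt) = 31.59 m, giving peak height M/(n_e·A·√(4πDt)) = 3.94/(0.21 × 383 × 31.59) = 0.001551 kg/m³.
(x−vt)²/(4Dt) = (-13.3234)²/(4 × 1.03 × 77.1) = 0.5588; exp(−0.5588) = 0.5719.
C = 0.001551 × 0.5719 = 0.000887 kg/m³.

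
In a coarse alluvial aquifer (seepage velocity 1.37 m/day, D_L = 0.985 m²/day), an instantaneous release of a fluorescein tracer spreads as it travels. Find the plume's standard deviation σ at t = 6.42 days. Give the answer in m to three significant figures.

Dispersive spreading gives a Gaussian with σ² = 2Dt; advection only shifts the center.
σ = √(2 × 0.985 × 6.42) = 3.56 m.

3.56 m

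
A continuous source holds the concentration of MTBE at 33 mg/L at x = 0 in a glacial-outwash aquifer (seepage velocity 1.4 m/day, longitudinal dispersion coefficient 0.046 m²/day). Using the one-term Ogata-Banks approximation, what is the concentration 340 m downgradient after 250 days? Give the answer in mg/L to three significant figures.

For a continuous step input, C/C₀ ≈ ½·erfc((x−vt)/(2√(Dt))).
vt = 1.4 × 250 = 350 m and 2√(Dt) = 2√(0.046 × 250) = 6.782 m.
Argument (x−vt)/(2√(Dt)) = (340 − 350)/6.782 = -1.474; ½·erfc(-1.474) = 0.9814.
C = 33 × 0.9814 = 32.4 mg/L.

32.4 mg/L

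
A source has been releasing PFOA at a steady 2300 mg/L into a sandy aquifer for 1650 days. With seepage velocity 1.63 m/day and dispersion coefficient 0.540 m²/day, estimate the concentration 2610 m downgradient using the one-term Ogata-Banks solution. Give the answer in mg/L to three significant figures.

2230 mg/L

For a continuous step input, C/C₀ ≈ ½·erfc((x−vt)/(2√(Dt))).
vt = 1.63 × 1650 = 2689.5 m and 2√(Dt) = 2√(0.540 × 1650) = 59.70 m.
Argument (x−vt)/(2√(Dt)) = (2610 − 2689.5)/59.70 = -1.332; ½·erfc(-1.332) = 0.9702.
C = 2300 × 0.9702 = 2230 mg/L.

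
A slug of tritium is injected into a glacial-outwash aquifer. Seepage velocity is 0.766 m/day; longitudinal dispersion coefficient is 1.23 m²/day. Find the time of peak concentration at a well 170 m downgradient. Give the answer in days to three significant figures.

For the 1D instantaneous-source solution, setting ∂C/∂t = 0 at fixed x gives v²t² + 2Dt − x² = 0, so t = (√(D² + v²x²) − D)/v².
√(D² + v²x²) = √(1.23² + 0.766² × 170²) = 130.2; v² = 0.586756.
t = (130.2 − 1.23)/0.586756 = 220 days (vs. the pure-advection estimate x/v = 222 d).

220 days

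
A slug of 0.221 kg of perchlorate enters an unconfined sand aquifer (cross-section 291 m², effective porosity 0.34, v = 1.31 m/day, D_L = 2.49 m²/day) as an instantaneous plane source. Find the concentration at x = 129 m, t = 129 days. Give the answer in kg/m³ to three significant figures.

For an instantaneous plane source, C(x,t) = M/(n_e·A·√(4πDt)) · exp(−(x−vt)²/(4Dt)), with n_e·A the pore (flow) area.
Plume center vt = 1.31 × 129 = 168.99 m, so the well at 129 m is 39.99 m upgradient of the peak.
√(4πDt) = 63.53 m, giving peak height M/(n_e·A·√(4πDt)) = 0.221/(0.34 × 291 × 63.53) = 3.516e-05 kg/m³.
(x−vt)²/(4Dt) = (-39.99)²/(4 × 2.49 × 129) = 1.245; exp(−1.245) = 0.2879.
C = 3.516e-05 × 0.2879 = 1.01e-05 kg/m³.

1.01e-05 kg/m³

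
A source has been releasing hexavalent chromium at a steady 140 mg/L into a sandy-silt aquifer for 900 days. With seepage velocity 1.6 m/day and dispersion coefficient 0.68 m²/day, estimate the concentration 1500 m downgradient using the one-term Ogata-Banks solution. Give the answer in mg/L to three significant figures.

For a continuous step input, C/C₀ ≈ ½·erfc((x−vt)/(2√(Dt))).
vt = 1.6 × 900 = 1440 m and 2√(Dt) = 2√(0.68 × 900) = 49.48 m.
Argument (x−vt)/(2√(Dt)) = (1500 − 1440)/49.48 = 1.213; ½·erfc(1.213) = 0.04313.
C = 140 × 0.04313 = 6.04 mg/L.

6.04 mg/L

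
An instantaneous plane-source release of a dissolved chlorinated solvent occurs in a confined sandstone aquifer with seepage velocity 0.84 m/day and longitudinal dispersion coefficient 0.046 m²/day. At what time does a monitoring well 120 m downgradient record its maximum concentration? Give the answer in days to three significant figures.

For the 1D instantaneous-source solution, setting ∂C/∂t = 0 at fixed x gives v²t² + 2Dt − x² = 0, so t = (√(D² + v²x²) − D)/v².
√(D² + v²x²) = √(0.046² + 0.84² × 120²) = 100.8; v² = 0.7056.
t = (100.8 − 0.046)/0.7056 = 143 days (vs. the pure-advection estimate x/v = 143 d).

143 days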